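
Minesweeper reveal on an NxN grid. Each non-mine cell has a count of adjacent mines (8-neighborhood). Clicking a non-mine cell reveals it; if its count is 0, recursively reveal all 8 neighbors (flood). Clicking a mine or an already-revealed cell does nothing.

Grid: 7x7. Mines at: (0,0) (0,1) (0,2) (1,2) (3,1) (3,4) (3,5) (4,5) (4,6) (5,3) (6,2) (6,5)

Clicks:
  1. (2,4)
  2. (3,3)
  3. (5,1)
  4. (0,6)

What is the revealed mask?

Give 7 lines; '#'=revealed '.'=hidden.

Answer: ...####
...####
...####
...#...
.......
.#.....
.......

Derivation:
Click 1 (2,4) count=2: revealed 1 new [(2,4)] -> total=1
Click 2 (3,3) count=1: revealed 1 new [(3,3)] -> total=2
Click 3 (5,1) count=1: revealed 1 new [(5,1)] -> total=3
Click 4 (0,6) count=0: revealed 11 new [(0,3) (0,4) (0,5) (0,6) (1,3) (1,4) (1,5) (1,6) (2,3) (2,5) (2,6)] -> total=14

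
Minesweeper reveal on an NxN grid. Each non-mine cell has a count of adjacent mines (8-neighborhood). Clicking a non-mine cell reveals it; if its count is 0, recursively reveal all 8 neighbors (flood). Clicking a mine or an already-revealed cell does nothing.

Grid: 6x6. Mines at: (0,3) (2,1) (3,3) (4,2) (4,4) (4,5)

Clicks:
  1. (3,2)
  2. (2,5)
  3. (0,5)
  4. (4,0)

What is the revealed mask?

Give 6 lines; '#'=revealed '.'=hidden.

Answer: ....##
....##
....##
###.##
##....
##....

Derivation:
Click 1 (3,2) count=3: revealed 1 new [(3,2)] -> total=1
Click 2 (2,5) count=0: revealed 8 new [(0,4) (0,5) (1,4) (1,5) (2,4) (2,5) (3,4) (3,5)] -> total=9
Click 3 (0,5) count=0: revealed 0 new [(none)] -> total=9
Click 4 (4,0) count=0: revealed 6 new [(3,0) (3,1) (4,0) (4,1) (5,0) (5,1)] -> total=15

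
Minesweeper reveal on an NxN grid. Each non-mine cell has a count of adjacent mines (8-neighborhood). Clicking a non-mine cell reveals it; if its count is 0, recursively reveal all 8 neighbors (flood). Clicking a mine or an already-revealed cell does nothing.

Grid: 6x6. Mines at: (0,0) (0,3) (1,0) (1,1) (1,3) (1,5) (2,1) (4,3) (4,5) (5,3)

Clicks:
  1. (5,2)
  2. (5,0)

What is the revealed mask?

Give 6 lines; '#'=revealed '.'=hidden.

Answer: ......
......
......
###...
###...
###...

Derivation:
Click 1 (5,2) count=2: revealed 1 new [(5,2)] -> total=1
Click 2 (5,0) count=0: revealed 8 new [(3,0) (3,1) (3,2) (4,0) (4,1) (4,2) (5,0) (5,1)] -> total=9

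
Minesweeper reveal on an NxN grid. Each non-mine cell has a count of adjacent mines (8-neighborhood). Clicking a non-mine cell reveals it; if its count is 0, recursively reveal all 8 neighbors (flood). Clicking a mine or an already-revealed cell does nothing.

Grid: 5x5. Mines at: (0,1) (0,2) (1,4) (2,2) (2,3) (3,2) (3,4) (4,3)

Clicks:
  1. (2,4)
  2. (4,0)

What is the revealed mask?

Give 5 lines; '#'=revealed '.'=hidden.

Click 1 (2,4) count=3: revealed 1 new [(2,4)] -> total=1
Click 2 (4,0) count=0: revealed 8 new [(1,0) (1,1) (2,0) (2,1) (3,0) (3,1) (4,0) (4,1)] -> total=9

Answer: .....
##...
##..#
##...
##...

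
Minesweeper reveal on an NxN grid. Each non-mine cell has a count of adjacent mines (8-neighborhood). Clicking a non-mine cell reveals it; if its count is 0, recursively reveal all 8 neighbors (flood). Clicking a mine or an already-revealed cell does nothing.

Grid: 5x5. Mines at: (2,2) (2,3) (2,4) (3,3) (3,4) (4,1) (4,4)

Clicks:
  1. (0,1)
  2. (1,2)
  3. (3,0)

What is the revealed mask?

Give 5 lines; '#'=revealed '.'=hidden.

Answer: #####
#####
##...
##...
.....

Derivation:
Click 1 (0,1) count=0: revealed 14 new [(0,0) (0,1) (0,2) (0,3) (0,4) (1,0) (1,1) (1,2) (1,3) (1,4) (2,0) (2,1) (3,0) (3,1)] -> total=14
Click 2 (1,2) count=2: revealed 0 new [(none)] -> total=14
Click 3 (3,0) count=1: revealed 0 new [(none)] -> total=14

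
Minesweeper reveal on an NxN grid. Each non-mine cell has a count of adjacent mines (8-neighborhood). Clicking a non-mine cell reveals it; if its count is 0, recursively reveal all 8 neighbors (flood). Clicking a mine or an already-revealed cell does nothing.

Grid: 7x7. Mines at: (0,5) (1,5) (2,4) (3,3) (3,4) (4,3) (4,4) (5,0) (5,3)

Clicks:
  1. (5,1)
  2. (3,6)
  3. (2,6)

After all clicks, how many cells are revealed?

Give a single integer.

Click 1 (5,1) count=1: revealed 1 new [(5,1)] -> total=1
Click 2 (3,6) count=0: revealed 12 new [(2,5) (2,6) (3,5) (3,6) (4,5) (4,6) (5,4) (5,5) (5,6) (6,4) (6,5) (6,6)] -> total=13
Click 3 (2,6) count=1: revealed 0 new [(none)] -> total=13

Answer: 13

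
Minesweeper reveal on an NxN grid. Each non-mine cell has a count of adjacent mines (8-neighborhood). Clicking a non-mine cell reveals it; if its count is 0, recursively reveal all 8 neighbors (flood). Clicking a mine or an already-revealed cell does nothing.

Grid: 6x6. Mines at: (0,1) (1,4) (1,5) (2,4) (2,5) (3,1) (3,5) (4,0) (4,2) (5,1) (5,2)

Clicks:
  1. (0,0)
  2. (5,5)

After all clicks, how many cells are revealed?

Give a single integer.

Click 1 (0,0) count=1: revealed 1 new [(0,0)] -> total=1
Click 2 (5,5) count=0: revealed 6 new [(4,3) (4,4) (4,5) (5,3) (5,4) (5,5)] -> total=7

Answer: 7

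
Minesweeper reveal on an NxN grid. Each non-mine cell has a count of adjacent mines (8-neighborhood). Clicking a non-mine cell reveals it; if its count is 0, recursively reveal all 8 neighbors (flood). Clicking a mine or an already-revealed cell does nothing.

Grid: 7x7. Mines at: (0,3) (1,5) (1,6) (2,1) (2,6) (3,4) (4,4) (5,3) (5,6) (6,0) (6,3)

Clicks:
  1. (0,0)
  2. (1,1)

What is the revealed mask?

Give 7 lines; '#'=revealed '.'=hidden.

Click 1 (0,0) count=0: revealed 6 new [(0,0) (0,1) (0,2) (1,0) (1,1) (1,2)] -> total=6
Click 2 (1,1) count=1: revealed 0 new [(none)] -> total=6

Answer: ###....
###....
.......
.......
.......
.......
.......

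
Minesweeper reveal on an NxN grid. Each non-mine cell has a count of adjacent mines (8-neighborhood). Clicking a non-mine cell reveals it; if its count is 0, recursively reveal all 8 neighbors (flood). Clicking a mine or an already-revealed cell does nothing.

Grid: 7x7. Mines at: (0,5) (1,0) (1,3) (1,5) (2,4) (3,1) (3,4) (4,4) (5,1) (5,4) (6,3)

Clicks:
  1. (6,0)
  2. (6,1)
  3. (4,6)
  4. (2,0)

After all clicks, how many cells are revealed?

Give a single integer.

Answer: 13

Derivation:
Click 1 (6,0) count=1: revealed 1 new [(6,0)] -> total=1
Click 2 (6,1) count=1: revealed 1 new [(6,1)] -> total=2
Click 3 (4,6) count=0: revealed 10 new [(2,5) (2,6) (3,5) (3,6) (4,5) (4,6) (5,5) (5,6) (6,5) (6,6)] -> total=12
Click 4 (2,0) count=2: revealed 1 new [(2,0)] -> total=13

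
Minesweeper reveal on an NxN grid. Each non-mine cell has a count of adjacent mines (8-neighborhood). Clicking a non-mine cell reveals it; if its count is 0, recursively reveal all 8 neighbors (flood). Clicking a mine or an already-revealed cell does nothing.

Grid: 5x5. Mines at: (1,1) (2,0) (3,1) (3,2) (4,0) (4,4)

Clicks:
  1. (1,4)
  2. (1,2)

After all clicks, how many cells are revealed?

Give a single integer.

Click 1 (1,4) count=0: revealed 11 new [(0,2) (0,3) (0,4) (1,2) (1,3) (1,4) (2,2) (2,3) (2,4) (3,3) (3,4)] -> total=11
Click 2 (1,2) count=1: revealed 0 new [(none)] -> total=11

Answer: 11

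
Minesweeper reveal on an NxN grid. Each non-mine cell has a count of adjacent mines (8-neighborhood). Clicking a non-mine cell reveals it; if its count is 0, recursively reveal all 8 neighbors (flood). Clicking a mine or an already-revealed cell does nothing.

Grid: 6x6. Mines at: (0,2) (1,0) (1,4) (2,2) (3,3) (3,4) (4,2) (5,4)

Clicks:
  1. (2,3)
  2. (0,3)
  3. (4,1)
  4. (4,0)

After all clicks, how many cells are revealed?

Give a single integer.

Answer: 10

Derivation:
Click 1 (2,3) count=4: revealed 1 new [(2,3)] -> total=1
Click 2 (0,3) count=2: revealed 1 new [(0,3)] -> total=2
Click 3 (4,1) count=1: revealed 1 new [(4,1)] -> total=3
Click 4 (4,0) count=0: revealed 7 new [(2,0) (2,1) (3,0) (3,1) (4,0) (5,0) (5,1)] -> total=10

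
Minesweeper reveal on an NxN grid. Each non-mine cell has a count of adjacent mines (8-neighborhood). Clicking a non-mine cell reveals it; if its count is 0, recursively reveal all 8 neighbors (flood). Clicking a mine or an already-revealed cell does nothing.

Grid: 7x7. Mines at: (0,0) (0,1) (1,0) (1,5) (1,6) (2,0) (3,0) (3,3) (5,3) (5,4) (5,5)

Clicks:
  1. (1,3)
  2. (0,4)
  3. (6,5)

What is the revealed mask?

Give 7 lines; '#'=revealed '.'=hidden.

Click 1 (1,3) count=0: revealed 9 new [(0,2) (0,3) (0,4) (1,2) (1,3) (1,4) (2,2) (2,3) (2,4)] -> total=9
Click 2 (0,4) count=1: revealed 0 new [(none)] -> total=9
Click 3 (6,5) count=2: revealed 1 new [(6,5)] -> total=10

Answer: ..###..
..###..
..###..
.......
.......
.......
.....#.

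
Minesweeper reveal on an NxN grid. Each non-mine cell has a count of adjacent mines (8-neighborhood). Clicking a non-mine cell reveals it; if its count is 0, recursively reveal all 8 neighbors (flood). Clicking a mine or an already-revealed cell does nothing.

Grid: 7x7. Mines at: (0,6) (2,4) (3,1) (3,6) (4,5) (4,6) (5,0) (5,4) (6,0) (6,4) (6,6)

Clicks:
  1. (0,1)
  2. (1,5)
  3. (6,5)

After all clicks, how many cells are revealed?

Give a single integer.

Answer: 17

Derivation:
Click 1 (0,1) count=0: revealed 16 new [(0,0) (0,1) (0,2) (0,3) (0,4) (0,5) (1,0) (1,1) (1,2) (1,3) (1,4) (1,5) (2,0) (2,1) (2,2) (2,3)] -> total=16
Click 2 (1,5) count=2: revealed 0 new [(none)] -> total=16
Click 3 (6,5) count=3: revealed 1 new [(6,5)] -> total=17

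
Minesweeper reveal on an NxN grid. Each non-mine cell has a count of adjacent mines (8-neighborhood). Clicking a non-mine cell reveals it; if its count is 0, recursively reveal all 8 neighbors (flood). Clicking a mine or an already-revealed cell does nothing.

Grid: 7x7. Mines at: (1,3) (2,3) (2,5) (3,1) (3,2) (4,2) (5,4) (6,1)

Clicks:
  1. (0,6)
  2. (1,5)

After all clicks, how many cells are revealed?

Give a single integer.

Click 1 (0,6) count=0: revealed 6 new [(0,4) (0,5) (0,6) (1,4) (1,5) (1,6)] -> total=6
Click 2 (1,5) count=1: revealed 0 new [(none)] -> total=6

Answer: 6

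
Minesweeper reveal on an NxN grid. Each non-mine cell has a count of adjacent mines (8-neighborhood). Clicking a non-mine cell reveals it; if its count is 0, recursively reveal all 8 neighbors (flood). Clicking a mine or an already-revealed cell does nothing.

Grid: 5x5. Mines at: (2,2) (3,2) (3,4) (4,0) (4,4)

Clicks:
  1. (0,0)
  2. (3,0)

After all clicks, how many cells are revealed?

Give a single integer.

Answer: 16

Derivation:
Click 1 (0,0) count=0: revealed 16 new [(0,0) (0,1) (0,2) (0,3) (0,4) (1,0) (1,1) (1,2) (1,3) (1,4) (2,0) (2,1) (2,3) (2,4) (3,0) (3,1)] -> total=16
Click 2 (3,0) count=1: revealed 0 new [(none)] -> total=16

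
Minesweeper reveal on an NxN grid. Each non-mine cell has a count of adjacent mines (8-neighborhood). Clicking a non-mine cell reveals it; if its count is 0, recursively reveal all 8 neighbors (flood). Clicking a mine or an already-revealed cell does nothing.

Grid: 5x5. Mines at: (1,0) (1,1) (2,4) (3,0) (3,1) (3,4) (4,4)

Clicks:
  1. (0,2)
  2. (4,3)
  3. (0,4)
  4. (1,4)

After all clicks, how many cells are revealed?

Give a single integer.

Answer: 7

Derivation:
Click 1 (0,2) count=1: revealed 1 new [(0,2)] -> total=1
Click 2 (4,3) count=2: revealed 1 new [(4,3)] -> total=2
Click 3 (0,4) count=0: revealed 5 new [(0,3) (0,4) (1,2) (1,3) (1,4)] -> total=7
Click 4 (1,4) count=1: revealed 0 new [(none)] -> total=7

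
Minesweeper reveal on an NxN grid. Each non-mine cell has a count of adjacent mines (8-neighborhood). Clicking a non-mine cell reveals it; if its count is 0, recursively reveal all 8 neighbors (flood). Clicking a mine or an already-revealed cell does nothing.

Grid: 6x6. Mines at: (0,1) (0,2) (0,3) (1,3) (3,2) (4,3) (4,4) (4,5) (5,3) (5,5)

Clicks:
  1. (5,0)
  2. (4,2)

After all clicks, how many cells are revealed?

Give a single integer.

Answer: 12

Derivation:
Click 1 (5,0) count=0: revealed 12 new [(1,0) (1,1) (2,0) (2,1) (3,0) (3,1) (4,0) (4,1) (4,2) (5,0) (5,1) (5,2)] -> total=12
Click 2 (4,2) count=3: revealed 0 new [(none)] -> total=12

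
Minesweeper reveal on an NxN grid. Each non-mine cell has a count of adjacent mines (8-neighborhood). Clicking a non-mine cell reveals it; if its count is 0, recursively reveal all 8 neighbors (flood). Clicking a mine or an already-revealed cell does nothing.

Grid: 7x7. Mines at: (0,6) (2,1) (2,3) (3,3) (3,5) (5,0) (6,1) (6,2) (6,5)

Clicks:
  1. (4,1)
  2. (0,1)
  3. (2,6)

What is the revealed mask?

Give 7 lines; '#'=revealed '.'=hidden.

Click 1 (4,1) count=1: revealed 1 new [(4,1)] -> total=1
Click 2 (0,1) count=0: revealed 12 new [(0,0) (0,1) (0,2) (0,3) (0,4) (0,5) (1,0) (1,1) (1,2) (1,3) (1,4) (1,5)] -> total=13
Click 3 (2,6) count=1: revealed 1 new [(2,6)] -> total=14

Answer: ######.
######.
......#
.......
.#.....
.......
.......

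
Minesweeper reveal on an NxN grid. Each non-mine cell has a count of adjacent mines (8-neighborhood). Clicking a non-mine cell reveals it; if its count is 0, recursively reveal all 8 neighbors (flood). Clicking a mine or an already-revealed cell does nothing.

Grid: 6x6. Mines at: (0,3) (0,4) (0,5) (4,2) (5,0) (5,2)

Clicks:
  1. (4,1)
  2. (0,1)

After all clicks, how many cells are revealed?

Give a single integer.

Click 1 (4,1) count=3: revealed 1 new [(4,1)] -> total=1
Click 2 (0,1) count=0: revealed 28 new [(0,0) (0,1) (0,2) (1,0) (1,1) (1,2) (1,3) (1,4) (1,5) (2,0) (2,1) (2,2) (2,3) (2,4) (2,5) (3,0) (3,1) (3,2) (3,3) (3,4) (3,5) (4,0) (4,3) (4,4) (4,5) (5,3) (5,4) (5,5)] -> total=29

Answer: 29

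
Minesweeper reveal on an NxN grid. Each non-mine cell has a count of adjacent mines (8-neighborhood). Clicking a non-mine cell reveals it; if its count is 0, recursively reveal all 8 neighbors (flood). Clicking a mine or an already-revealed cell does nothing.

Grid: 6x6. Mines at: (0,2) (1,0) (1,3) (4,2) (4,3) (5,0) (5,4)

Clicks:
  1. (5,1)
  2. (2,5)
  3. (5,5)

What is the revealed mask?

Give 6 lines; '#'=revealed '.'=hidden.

Click 1 (5,1) count=2: revealed 1 new [(5,1)] -> total=1
Click 2 (2,5) count=0: revealed 10 new [(0,4) (0,5) (1,4) (1,5) (2,4) (2,5) (3,4) (3,5) (4,4) (4,5)] -> total=11
Click 3 (5,5) count=1: revealed 1 new [(5,5)] -> total=12

Answer: ....##
....##
....##
....##
....##
.#...#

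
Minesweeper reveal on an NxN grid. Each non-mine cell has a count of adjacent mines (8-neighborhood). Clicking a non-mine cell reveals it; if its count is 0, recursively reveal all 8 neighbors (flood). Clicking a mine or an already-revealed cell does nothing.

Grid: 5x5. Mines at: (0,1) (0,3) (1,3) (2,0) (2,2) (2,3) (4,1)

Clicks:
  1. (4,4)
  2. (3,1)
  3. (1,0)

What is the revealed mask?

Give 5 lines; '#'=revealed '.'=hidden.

Click 1 (4,4) count=0: revealed 6 new [(3,2) (3,3) (3,4) (4,2) (4,3) (4,4)] -> total=6
Click 2 (3,1) count=3: revealed 1 new [(3,1)] -> total=7
Click 3 (1,0) count=2: revealed 1 new [(1,0)] -> total=8

Answer: .....
#....
.....
.####
..###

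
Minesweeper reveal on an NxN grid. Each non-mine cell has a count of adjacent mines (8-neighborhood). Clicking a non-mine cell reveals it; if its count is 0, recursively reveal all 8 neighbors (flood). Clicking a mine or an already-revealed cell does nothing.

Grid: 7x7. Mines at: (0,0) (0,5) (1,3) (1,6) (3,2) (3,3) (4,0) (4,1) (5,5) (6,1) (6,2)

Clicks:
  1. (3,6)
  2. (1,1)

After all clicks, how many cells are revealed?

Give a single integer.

Answer: 10

Derivation:
Click 1 (3,6) count=0: revealed 9 new [(2,4) (2,5) (2,6) (3,4) (3,5) (3,6) (4,4) (4,5) (4,6)] -> total=9
Click 2 (1,1) count=1: revealed 1 new [(1,1)] -> total=10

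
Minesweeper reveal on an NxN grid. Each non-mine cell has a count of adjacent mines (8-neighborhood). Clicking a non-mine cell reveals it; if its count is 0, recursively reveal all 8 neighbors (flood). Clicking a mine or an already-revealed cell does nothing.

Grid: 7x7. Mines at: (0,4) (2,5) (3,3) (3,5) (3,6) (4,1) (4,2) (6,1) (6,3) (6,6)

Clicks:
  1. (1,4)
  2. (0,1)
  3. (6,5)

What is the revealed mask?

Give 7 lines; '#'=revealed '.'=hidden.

Click 1 (1,4) count=2: revealed 1 new [(1,4)] -> total=1
Click 2 (0,1) count=0: revealed 15 new [(0,0) (0,1) (0,2) (0,3) (1,0) (1,1) (1,2) (1,3) (2,0) (2,1) (2,2) (2,3) (3,0) (3,1) (3,2)] -> total=16
Click 3 (6,5) count=1: revealed 1 new [(6,5)] -> total=17

Answer: ####...
#####..
####...
###....
.......
.......
.....#.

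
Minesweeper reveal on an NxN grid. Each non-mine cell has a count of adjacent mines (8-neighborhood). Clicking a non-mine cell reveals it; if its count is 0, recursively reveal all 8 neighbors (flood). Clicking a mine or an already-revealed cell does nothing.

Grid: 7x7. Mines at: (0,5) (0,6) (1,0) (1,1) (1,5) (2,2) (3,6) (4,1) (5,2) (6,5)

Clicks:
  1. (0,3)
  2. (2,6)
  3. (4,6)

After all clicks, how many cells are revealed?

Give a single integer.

Click 1 (0,3) count=0: revealed 6 new [(0,2) (0,3) (0,4) (1,2) (1,3) (1,4)] -> total=6
Click 2 (2,6) count=2: revealed 1 new [(2,6)] -> total=7
Click 3 (4,6) count=1: revealed 1 new [(4,6)] -> total=8

Answer: 8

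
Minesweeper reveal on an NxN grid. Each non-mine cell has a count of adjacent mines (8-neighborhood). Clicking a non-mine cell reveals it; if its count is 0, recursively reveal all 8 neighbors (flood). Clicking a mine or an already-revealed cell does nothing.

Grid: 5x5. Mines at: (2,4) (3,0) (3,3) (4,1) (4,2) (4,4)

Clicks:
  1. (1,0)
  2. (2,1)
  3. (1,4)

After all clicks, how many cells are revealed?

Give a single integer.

Answer: 14

Derivation:
Click 1 (1,0) count=0: revealed 14 new [(0,0) (0,1) (0,2) (0,3) (0,4) (1,0) (1,1) (1,2) (1,3) (1,4) (2,0) (2,1) (2,2) (2,3)] -> total=14
Click 2 (2,1) count=1: revealed 0 new [(none)] -> total=14
Click 3 (1,4) count=1: revealed 0 new [(none)] -> total=14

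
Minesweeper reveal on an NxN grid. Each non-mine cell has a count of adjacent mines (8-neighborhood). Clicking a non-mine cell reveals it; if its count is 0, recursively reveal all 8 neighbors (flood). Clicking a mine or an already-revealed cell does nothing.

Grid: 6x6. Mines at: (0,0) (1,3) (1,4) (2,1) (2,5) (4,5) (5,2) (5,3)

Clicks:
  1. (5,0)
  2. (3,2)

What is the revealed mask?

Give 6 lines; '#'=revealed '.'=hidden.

Answer: ......
......
......
###...
##....
##....

Derivation:
Click 1 (5,0) count=0: revealed 6 new [(3,0) (3,1) (4,0) (4,1) (5,0) (5,1)] -> total=6
Click 2 (3,2) count=1: revealed 1 new [(3,2)] -> total=7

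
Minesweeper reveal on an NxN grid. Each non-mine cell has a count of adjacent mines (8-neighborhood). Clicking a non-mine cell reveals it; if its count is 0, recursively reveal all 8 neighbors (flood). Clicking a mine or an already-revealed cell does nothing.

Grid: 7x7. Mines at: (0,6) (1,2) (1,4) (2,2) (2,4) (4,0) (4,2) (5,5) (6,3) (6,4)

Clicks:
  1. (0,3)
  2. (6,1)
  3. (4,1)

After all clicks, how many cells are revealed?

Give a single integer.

Click 1 (0,3) count=2: revealed 1 new [(0,3)] -> total=1
Click 2 (6,1) count=0: revealed 6 new [(5,0) (5,1) (5,2) (6,0) (6,1) (6,2)] -> total=7
Click 3 (4,1) count=2: revealed 1 new [(4,1)] -> total=8

Answer: 8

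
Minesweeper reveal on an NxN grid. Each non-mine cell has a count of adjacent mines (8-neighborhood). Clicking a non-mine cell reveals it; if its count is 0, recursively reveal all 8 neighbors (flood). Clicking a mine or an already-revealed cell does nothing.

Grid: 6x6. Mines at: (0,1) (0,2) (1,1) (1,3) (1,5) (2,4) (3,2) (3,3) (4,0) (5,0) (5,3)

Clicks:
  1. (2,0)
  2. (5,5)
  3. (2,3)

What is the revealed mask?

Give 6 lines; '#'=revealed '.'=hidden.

Click 1 (2,0) count=1: revealed 1 new [(2,0)] -> total=1
Click 2 (5,5) count=0: revealed 6 new [(3,4) (3,5) (4,4) (4,5) (5,4) (5,5)] -> total=7
Click 3 (2,3) count=4: revealed 1 new [(2,3)] -> total=8

Answer: ......
......
#..#..
....##
....##
....##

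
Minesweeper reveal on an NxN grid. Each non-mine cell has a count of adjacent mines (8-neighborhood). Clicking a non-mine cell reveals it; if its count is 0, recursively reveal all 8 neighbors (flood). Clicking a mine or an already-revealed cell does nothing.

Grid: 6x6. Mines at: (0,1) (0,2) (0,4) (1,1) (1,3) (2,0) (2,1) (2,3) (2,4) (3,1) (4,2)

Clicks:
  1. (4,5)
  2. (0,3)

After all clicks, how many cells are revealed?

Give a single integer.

Answer: 10

Derivation:
Click 1 (4,5) count=0: revealed 9 new [(3,3) (3,4) (3,5) (4,3) (4,4) (4,5) (5,3) (5,4) (5,5)] -> total=9
Click 2 (0,3) count=3: revealed 1 new [(0,3)] -> total=10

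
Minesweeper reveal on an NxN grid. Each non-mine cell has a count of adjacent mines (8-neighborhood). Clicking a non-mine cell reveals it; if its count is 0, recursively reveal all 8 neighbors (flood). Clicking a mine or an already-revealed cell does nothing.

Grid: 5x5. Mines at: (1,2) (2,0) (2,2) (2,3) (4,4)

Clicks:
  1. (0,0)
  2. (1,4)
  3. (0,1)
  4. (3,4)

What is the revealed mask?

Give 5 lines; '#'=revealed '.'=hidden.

Click 1 (0,0) count=0: revealed 4 new [(0,0) (0,1) (1,0) (1,1)] -> total=4
Click 2 (1,4) count=1: revealed 1 new [(1,4)] -> total=5
Click 3 (0,1) count=1: revealed 0 new [(none)] -> total=5
Click 4 (3,4) count=2: revealed 1 new [(3,4)] -> total=6

Answer: ##...
##..#
.....
....#
.....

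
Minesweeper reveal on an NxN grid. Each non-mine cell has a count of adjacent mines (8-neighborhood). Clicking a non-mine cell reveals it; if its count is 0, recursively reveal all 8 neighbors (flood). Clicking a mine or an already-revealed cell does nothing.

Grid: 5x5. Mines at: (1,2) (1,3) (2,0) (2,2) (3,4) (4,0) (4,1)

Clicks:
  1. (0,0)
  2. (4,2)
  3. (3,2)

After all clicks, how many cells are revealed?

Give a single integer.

Answer: 6

Derivation:
Click 1 (0,0) count=0: revealed 4 new [(0,0) (0,1) (1,0) (1,1)] -> total=4
Click 2 (4,2) count=1: revealed 1 new [(4,2)] -> total=5
Click 3 (3,2) count=2: revealed 1 new [(3,2)] -> total=6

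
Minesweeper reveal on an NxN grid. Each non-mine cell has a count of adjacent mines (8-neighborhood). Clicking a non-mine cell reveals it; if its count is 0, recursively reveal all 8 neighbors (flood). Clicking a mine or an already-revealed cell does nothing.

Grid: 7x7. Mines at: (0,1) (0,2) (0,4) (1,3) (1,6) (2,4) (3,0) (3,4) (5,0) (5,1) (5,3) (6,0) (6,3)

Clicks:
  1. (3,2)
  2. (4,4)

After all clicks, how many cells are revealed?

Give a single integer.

Click 1 (3,2) count=0: revealed 9 new [(2,1) (2,2) (2,3) (3,1) (3,2) (3,3) (4,1) (4,2) (4,3)] -> total=9
Click 2 (4,4) count=2: revealed 1 new [(4,4)] -> total=10

Answer: 10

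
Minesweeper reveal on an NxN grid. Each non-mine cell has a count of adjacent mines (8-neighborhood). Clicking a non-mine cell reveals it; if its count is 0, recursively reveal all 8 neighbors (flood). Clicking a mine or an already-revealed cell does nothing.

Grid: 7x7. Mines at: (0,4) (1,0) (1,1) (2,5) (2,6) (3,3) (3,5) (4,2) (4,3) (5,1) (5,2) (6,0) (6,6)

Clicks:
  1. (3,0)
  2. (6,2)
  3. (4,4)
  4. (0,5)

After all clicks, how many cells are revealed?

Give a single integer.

Answer: 9

Derivation:
Click 1 (3,0) count=0: revealed 6 new [(2,0) (2,1) (3,0) (3,1) (4,0) (4,1)] -> total=6
Click 2 (6,2) count=2: revealed 1 new [(6,2)] -> total=7
Click 3 (4,4) count=3: revealed 1 new [(4,4)] -> total=8
Click 4 (0,5) count=1: revealed 1 new [(0,5)] -> total=9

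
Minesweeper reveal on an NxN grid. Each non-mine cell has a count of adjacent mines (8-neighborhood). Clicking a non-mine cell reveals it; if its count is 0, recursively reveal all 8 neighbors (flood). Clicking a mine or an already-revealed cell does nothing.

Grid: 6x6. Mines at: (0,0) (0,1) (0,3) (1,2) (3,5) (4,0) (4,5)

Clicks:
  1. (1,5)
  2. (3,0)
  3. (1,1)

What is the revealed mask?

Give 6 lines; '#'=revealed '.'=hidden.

Answer: ....##
.#..##
....##
#.....
......
......

Derivation:
Click 1 (1,5) count=0: revealed 6 new [(0,4) (0,5) (1,4) (1,5) (2,4) (2,5)] -> total=6
Click 2 (3,0) count=1: revealed 1 new [(3,0)] -> total=7
Click 3 (1,1) count=3: revealed 1 new [(1,1)] -> total=8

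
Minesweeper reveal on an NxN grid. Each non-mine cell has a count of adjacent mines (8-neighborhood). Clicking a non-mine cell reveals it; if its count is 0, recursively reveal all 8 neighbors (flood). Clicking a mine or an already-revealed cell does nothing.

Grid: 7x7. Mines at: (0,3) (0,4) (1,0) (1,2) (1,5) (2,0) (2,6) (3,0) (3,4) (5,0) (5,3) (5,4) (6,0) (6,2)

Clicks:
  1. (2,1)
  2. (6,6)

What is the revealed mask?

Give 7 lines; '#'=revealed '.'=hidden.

Answer: .......
.......
.#.....
.....##
.....##
.....##
.....##

Derivation:
Click 1 (2,1) count=4: revealed 1 new [(2,1)] -> total=1
Click 2 (6,6) count=0: revealed 8 new [(3,5) (3,6) (4,5) (4,6) (5,5) (5,6) (6,5) (6,6)] -> total=9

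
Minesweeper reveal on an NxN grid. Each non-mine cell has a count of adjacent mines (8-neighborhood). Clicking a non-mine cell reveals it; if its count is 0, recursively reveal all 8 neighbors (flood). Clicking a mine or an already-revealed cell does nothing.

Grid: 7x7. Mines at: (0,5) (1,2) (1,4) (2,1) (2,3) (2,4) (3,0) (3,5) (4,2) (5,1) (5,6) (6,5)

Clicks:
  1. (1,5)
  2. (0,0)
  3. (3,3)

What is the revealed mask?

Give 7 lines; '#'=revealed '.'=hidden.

Click 1 (1,5) count=3: revealed 1 new [(1,5)] -> total=1
Click 2 (0,0) count=0: revealed 4 new [(0,0) (0,1) (1,0) (1,1)] -> total=5
Click 3 (3,3) count=3: revealed 1 new [(3,3)] -> total=6

Answer: ##.....
##...#.
.......
...#...
.......
.......
.......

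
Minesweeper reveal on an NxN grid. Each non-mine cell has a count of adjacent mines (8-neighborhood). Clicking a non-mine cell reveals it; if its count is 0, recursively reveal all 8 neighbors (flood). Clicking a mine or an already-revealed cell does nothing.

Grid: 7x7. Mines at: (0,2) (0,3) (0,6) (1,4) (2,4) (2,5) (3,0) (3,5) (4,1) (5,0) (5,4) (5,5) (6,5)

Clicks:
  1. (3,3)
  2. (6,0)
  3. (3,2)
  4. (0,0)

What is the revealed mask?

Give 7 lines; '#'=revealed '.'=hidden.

Answer: ##.....
##.....
##.....
..##...
.......
.......
#......

Derivation:
Click 1 (3,3) count=1: revealed 1 new [(3,3)] -> total=1
Click 2 (6,0) count=1: revealed 1 new [(6,0)] -> total=2
Click 3 (3,2) count=1: revealed 1 new [(3,2)] -> total=3
Click 4 (0,0) count=0: revealed 6 new [(0,0) (0,1) (1,0) (1,1) (2,0) (2,1)] -> total=9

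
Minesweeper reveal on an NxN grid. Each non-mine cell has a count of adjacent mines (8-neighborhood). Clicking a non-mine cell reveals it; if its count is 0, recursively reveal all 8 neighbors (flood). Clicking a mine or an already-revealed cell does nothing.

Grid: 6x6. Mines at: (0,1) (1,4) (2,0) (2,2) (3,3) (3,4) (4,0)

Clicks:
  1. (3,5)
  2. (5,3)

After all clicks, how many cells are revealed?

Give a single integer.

Answer: 11

Derivation:
Click 1 (3,5) count=1: revealed 1 new [(3,5)] -> total=1
Click 2 (5,3) count=0: revealed 10 new [(4,1) (4,2) (4,3) (4,4) (4,5) (5,1) (5,2) (5,3) (5,4) (5,5)] -> total=11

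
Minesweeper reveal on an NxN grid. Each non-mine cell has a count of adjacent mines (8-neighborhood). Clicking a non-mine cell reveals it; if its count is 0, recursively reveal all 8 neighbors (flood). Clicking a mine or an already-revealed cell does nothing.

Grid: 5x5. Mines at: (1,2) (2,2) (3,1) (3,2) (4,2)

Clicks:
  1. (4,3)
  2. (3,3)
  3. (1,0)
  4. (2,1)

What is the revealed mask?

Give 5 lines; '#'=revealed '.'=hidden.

Click 1 (4,3) count=2: revealed 1 new [(4,3)] -> total=1
Click 2 (3,3) count=3: revealed 1 new [(3,3)] -> total=2
Click 3 (1,0) count=0: revealed 6 new [(0,0) (0,1) (1,0) (1,1) (2,0) (2,1)] -> total=8
Click 4 (2,1) count=4: revealed 0 new [(none)] -> total=8

Answer: ##...
##...
##...
...#.
...#.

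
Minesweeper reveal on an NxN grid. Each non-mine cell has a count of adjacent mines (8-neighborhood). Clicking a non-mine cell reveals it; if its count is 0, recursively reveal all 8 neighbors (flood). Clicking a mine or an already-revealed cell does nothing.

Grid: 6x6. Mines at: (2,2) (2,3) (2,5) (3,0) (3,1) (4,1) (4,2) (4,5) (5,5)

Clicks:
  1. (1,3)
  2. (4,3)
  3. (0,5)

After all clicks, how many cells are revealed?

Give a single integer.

Answer: 15

Derivation:
Click 1 (1,3) count=2: revealed 1 new [(1,3)] -> total=1
Click 2 (4,3) count=1: revealed 1 new [(4,3)] -> total=2
Click 3 (0,5) count=0: revealed 13 new [(0,0) (0,1) (0,2) (0,3) (0,4) (0,5) (1,0) (1,1) (1,2) (1,4) (1,5) (2,0) (2,1)] -> total=15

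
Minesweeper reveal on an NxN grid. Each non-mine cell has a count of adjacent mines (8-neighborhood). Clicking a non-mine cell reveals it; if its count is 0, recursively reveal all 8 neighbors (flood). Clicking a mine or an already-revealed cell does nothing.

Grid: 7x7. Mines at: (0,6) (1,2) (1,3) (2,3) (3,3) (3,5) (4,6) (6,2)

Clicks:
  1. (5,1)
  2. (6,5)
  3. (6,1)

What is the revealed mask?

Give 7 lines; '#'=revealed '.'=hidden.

Answer: .......
.......
.......
.......
...###.
.#.####
.#.####

Derivation:
Click 1 (5,1) count=1: revealed 1 new [(5,1)] -> total=1
Click 2 (6,5) count=0: revealed 11 new [(4,3) (4,4) (4,5) (5,3) (5,4) (5,5) (5,6) (6,3) (6,4) (6,5) (6,6)] -> total=12
Click 3 (6,1) count=1: revealed 1 new [(6,1)] -> total=13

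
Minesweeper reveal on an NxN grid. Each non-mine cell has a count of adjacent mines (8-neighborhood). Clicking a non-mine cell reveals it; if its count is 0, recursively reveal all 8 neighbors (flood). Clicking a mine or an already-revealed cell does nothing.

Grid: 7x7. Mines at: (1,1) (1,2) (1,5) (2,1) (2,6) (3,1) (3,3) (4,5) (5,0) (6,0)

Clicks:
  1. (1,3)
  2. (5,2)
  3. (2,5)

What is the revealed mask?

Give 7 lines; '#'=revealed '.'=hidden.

Answer: .......
...#...
.....#.
.......
.####..
.######
.######

Derivation:
Click 1 (1,3) count=1: revealed 1 new [(1,3)] -> total=1
Click 2 (5,2) count=0: revealed 16 new [(4,1) (4,2) (4,3) (4,4) (5,1) (5,2) (5,3) (5,4) (5,5) (5,6) (6,1) (6,2) (6,3) (6,4) (6,5) (6,6)] -> total=17
Click 3 (2,5) count=2: revealed 1 new [(2,5)] -> total=18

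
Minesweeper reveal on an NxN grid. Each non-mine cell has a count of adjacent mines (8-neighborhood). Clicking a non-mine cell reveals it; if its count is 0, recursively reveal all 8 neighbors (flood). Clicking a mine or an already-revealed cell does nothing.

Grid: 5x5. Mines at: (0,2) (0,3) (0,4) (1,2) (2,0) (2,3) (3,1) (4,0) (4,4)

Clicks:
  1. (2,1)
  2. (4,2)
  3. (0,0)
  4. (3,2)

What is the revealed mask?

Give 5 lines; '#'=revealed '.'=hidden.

Answer: ##...
##...
.#...
..#..
..#..

Derivation:
Click 1 (2,1) count=3: revealed 1 new [(2,1)] -> total=1
Click 2 (4,2) count=1: revealed 1 new [(4,2)] -> total=2
Click 3 (0,0) count=0: revealed 4 new [(0,0) (0,1) (1,0) (1,1)] -> total=6
Click 4 (3,2) count=2: revealed 1 new [(3,2)] -> total=7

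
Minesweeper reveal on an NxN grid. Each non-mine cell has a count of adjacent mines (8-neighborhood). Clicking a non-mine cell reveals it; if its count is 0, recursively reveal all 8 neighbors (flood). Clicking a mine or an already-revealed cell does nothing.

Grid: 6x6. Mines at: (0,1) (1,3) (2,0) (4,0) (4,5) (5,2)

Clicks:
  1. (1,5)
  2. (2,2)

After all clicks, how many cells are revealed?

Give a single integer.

Click 1 (1,5) count=0: revealed 8 new [(0,4) (0,5) (1,4) (1,5) (2,4) (2,5) (3,4) (3,5)] -> total=8
Click 2 (2,2) count=1: revealed 1 new [(2,2)] -> total=9

Answer: 9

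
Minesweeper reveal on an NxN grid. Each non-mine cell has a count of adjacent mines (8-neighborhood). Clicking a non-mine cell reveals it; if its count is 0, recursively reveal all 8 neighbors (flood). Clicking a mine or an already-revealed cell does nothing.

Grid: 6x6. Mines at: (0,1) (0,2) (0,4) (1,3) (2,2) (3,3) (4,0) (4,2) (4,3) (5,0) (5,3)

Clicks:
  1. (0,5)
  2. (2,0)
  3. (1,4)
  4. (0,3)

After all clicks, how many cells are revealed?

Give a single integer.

Click 1 (0,5) count=1: revealed 1 new [(0,5)] -> total=1
Click 2 (2,0) count=0: revealed 6 new [(1,0) (1,1) (2,0) (2,1) (3,0) (3,1)] -> total=7
Click 3 (1,4) count=2: revealed 1 new [(1,4)] -> total=8
Click 4 (0,3) count=3: revealed 1 new [(0,3)] -> total=9

Answer: 9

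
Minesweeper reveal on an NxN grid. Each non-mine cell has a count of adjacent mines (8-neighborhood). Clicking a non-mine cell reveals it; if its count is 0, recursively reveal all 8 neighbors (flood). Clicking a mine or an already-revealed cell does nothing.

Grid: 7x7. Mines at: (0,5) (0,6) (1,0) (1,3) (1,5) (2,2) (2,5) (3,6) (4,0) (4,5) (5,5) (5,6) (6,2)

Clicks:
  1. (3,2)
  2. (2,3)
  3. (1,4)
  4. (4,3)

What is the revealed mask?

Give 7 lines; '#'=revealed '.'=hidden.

Click 1 (3,2) count=1: revealed 1 new [(3,2)] -> total=1
Click 2 (2,3) count=2: revealed 1 new [(2,3)] -> total=2
Click 3 (1,4) count=4: revealed 1 new [(1,4)] -> total=3
Click 4 (4,3) count=0: revealed 11 new [(3,1) (3,3) (3,4) (4,1) (4,2) (4,3) (4,4) (5,1) (5,2) (5,3) (5,4)] -> total=14

Answer: .......
....#..
...#...
.####..
.####..
.####..
.......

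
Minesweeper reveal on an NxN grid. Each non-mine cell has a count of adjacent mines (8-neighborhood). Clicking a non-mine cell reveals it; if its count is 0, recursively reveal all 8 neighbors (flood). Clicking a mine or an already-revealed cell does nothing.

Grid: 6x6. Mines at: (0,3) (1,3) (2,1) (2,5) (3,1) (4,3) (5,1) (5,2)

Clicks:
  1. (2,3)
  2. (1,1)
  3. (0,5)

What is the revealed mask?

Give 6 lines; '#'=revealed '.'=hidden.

Click 1 (2,3) count=1: revealed 1 new [(2,3)] -> total=1
Click 2 (1,1) count=1: revealed 1 new [(1,1)] -> total=2
Click 3 (0,5) count=0: revealed 4 new [(0,4) (0,5) (1,4) (1,5)] -> total=6

Answer: ....##
.#..##
...#..
......
......
......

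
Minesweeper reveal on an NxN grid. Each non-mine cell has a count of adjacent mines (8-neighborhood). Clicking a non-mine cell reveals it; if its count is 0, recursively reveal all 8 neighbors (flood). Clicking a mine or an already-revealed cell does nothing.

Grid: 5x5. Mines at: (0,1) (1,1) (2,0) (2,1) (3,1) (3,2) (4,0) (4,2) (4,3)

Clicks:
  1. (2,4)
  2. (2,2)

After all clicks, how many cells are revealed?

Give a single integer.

Answer: 11

Derivation:
Click 1 (2,4) count=0: revealed 11 new [(0,2) (0,3) (0,4) (1,2) (1,3) (1,4) (2,2) (2,3) (2,4) (3,3) (3,4)] -> total=11
Click 2 (2,2) count=4: revealed 0 new [(none)] -> total=11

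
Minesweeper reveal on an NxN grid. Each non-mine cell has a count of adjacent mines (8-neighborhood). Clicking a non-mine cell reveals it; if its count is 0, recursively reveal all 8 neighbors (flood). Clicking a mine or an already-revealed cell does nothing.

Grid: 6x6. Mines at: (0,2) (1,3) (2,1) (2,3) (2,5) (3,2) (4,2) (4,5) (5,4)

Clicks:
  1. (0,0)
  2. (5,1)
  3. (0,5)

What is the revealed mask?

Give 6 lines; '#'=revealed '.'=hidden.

Click 1 (0,0) count=0: revealed 4 new [(0,0) (0,1) (1,0) (1,1)] -> total=4
Click 2 (5,1) count=1: revealed 1 new [(5,1)] -> total=5
Click 3 (0,5) count=0: revealed 4 new [(0,4) (0,5) (1,4) (1,5)] -> total=9

Answer: ##..##
##..##
......
......
......
.#....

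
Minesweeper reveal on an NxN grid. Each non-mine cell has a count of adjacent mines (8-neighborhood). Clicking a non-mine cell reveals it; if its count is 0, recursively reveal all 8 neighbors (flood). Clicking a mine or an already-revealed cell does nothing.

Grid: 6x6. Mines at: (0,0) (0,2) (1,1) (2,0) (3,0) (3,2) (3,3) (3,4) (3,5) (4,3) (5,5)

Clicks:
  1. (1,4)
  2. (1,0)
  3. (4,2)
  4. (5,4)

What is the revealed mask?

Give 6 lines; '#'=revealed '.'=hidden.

Click 1 (1,4) count=0: revealed 9 new [(0,3) (0,4) (0,5) (1,3) (1,4) (1,5) (2,3) (2,4) (2,5)] -> total=9
Click 2 (1,0) count=3: revealed 1 new [(1,0)] -> total=10
Click 3 (4,2) count=3: revealed 1 new [(4,2)] -> total=11
Click 4 (5,4) count=2: revealed 1 new [(5,4)] -> total=12

Answer: ...###
#..###
...###
......
..#...
....#.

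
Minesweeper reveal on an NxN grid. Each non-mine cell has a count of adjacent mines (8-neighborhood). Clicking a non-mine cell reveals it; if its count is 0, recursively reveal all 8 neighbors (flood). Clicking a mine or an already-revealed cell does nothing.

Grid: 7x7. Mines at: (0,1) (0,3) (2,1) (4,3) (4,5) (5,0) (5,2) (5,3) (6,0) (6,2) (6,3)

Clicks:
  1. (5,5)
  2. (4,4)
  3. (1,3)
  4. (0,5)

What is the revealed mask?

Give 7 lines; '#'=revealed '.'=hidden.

Answer: ....###
..#####
..#####
..#####
....#..
.....#.
.......

Derivation:
Click 1 (5,5) count=1: revealed 1 new [(5,5)] -> total=1
Click 2 (4,4) count=3: revealed 1 new [(4,4)] -> total=2
Click 3 (1,3) count=1: revealed 1 new [(1,3)] -> total=3
Click 4 (0,5) count=0: revealed 17 new [(0,4) (0,5) (0,6) (1,2) (1,4) (1,5) (1,6) (2,2) (2,3) (2,4) (2,5) (2,6) (3,2) (3,3) (3,4) (3,5) (3,6)] -> total=20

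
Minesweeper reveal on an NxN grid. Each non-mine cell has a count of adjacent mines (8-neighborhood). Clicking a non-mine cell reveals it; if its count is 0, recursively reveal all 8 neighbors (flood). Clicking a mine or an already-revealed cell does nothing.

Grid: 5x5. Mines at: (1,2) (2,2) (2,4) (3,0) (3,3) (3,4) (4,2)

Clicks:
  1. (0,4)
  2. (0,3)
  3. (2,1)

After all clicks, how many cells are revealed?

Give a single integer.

Answer: 5

Derivation:
Click 1 (0,4) count=0: revealed 4 new [(0,3) (0,4) (1,3) (1,4)] -> total=4
Click 2 (0,3) count=1: revealed 0 new [(none)] -> total=4
Click 3 (2,1) count=3: revealed 1 new [(2,1)] -> total=5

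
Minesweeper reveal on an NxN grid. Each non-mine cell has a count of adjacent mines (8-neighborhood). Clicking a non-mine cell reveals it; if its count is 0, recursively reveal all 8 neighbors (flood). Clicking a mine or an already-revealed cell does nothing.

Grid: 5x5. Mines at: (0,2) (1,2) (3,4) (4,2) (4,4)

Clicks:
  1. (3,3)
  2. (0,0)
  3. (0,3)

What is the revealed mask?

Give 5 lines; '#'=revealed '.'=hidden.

Answer: ##.#.
##...
##...
##.#.
##...

Derivation:
Click 1 (3,3) count=3: revealed 1 new [(3,3)] -> total=1
Click 2 (0,0) count=0: revealed 10 new [(0,0) (0,1) (1,0) (1,1) (2,0) (2,1) (3,0) (3,1) (4,0) (4,1)] -> total=11
Click 3 (0,3) count=2: revealed 1 new [(0,3)] -> total=12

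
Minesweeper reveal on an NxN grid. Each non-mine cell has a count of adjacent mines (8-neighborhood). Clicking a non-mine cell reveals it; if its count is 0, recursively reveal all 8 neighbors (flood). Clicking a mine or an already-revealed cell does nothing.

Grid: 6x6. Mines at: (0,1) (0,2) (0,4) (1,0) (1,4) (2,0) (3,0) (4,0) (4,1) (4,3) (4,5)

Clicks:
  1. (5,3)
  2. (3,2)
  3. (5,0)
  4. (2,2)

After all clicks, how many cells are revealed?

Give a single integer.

Answer: 11

Derivation:
Click 1 (5,3) count=1: revealed 1 new [(5,3)] -> total=1
Click 2 (3,2) count=2: revealed 1 new [(3,2)] -> total=2
Click 3 (5,0) count=2: revealed 1 new [(5,0)] -> total=3
Click 4 (2,2) count=0: revealed 8 new [(1,1) (1,2) (1,3) (2,1) (2,2) (2,3) (3,1) (3,3)] -> total=11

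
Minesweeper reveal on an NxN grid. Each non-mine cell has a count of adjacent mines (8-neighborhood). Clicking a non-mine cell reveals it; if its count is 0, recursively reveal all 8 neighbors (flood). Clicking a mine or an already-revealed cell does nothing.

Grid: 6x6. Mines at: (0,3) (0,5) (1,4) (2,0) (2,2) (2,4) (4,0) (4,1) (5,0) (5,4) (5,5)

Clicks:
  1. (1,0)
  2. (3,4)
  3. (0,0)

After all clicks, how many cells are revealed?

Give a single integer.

Answer: 7

Derivation:
Click 1 (1,0) count=1: revealed 1 new [(1,0)] -> total=1
Click 2 (3,4) count=1: revealed 1 new [(3,4)] -> total=2
Click 3 (0,0) count=0: revealed 5 new [(0,0) (0,1) (0,2) (1,1) (1,2)] -> total=7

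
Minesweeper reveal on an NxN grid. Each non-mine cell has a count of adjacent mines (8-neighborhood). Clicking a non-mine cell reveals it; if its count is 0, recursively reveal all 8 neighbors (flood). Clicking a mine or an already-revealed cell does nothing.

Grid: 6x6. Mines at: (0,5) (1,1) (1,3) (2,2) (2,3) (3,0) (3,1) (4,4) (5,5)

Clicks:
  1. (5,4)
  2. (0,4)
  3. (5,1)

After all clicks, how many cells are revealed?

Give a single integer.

Click 1 (5,4) count=2: revealed 1 new [(5,4)] -> total=1
Click 2 (0,4) count=2: revealed 1 new [(0,4)] -> total=2
Click 3 (5,1) count=0: revealed 8 new [(4,0) (4,1) (4,2) (4,3) (5,0) (5,1) (5,2) (5,3)] -> total=10

Answer: 10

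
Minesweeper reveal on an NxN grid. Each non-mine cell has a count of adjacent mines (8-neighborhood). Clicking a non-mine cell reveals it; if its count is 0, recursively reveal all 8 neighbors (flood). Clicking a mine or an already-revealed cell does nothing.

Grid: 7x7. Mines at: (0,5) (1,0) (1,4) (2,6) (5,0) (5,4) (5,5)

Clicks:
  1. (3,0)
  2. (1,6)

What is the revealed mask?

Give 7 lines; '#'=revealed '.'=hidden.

Answer: .###...
.###..#
######.
######.
######.
.###...
.###...

Derivation:
Click 1 (3,0) count=0: revealed 30 new [(0,1) (0,2) (0,3) (1,1) (1,2) (1,3) (2,0) (2,1) (2,2) (2,3) (2,4) (2,5) (3,0) (3,1) (3,2) (3,3) (3,4) (3,5) (4,0) (4,1) (4,2) (4,3) (4,4) (4,5) (5,1) (5,2) (5,3) (6,1) (6,2) (6,3)] -> total=30
Click 2 (1,6) count=2: revealed 1 new [(1,6)] -> total=31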